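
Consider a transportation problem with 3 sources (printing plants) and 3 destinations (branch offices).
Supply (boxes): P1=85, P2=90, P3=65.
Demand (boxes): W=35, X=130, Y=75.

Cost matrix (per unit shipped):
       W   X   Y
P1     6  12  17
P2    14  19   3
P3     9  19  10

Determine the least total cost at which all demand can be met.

2415

One minimum-cost allocation:
  P1→X: 85 × 12 = 1020
  P2→X: 15 × 19 = 285
  P2→Y: 75 × 3 = 225
  P3→W: 35 × 9 = 315
  P3→X: 30 × 19 = 570
Total = 1020 + 285 + 225 + 315 + 570 = 2415.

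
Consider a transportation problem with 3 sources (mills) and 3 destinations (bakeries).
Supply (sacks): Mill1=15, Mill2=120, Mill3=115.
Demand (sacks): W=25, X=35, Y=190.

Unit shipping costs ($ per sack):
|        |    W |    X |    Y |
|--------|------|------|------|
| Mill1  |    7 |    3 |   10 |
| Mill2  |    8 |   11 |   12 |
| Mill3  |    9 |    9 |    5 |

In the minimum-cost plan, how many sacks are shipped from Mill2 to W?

Solving gives:
  Mill1 to X: 15 × $3 = $45
  Mill2 to W: 25 × $8 = $200
  Mill2 to X: 20 × $11 = $220
  Mill2 to Y: 75 × $12 = $900
  Mill3 to Y: 115 × $5 = $575
Total cost = $1940.
So Mill2→W carries 25 sacks.

25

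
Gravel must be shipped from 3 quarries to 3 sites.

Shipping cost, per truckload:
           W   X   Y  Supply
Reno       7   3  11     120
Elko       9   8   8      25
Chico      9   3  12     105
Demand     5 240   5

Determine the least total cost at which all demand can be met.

880

One minimum-cost allocation:
  Reno to X: 120 × 3 = 360
  Elko to W: 5 × 9 = 45
  Elko to X: 15 × 8 = 120
  Elko to Y: 5 × 8 = 40
  Chico to X: 105 × 3 = 315
Total = 360 + 45 + 120 + 40 + 315 = 880.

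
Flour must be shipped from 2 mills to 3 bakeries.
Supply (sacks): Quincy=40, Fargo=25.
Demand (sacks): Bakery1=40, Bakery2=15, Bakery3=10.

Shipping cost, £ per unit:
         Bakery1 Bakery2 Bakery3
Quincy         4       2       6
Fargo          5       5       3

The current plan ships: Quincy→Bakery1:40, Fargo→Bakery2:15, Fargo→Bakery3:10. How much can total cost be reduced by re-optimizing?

30

Current plan cost = 40·4 + 15·5 + 10·3 = £265.
Optimal plan:
  Quincy–Bakery1: 25 sacks
  Quincy–Bakery2: 15 sacks
  Fargo–Bakery1: 15 sacks
  Fargo–Bakery3: 10 sacks
Optimal cost = £235.
Saving = 265 − 235 = £30.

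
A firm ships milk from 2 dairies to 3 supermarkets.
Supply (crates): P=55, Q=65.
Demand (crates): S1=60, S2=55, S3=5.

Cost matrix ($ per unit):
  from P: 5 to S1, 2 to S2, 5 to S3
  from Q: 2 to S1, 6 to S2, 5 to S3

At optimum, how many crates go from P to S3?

Optimal shipments:
  P->S2: 55 × $2 = $110
  Q->S1: 60 × $2 = $120
  Q->S3: 5 × $5 = $25
Total cost = $255.
The route P→S3 is not used.

0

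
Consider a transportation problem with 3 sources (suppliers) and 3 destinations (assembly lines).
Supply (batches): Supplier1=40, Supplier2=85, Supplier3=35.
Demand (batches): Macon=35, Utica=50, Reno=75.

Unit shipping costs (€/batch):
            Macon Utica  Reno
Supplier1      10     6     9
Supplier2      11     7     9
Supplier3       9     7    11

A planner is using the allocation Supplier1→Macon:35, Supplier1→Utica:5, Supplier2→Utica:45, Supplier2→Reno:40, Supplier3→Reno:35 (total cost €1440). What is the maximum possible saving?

140

Current plan cost = 35·10 + 5·6 + 45·7 + 40·9 + 35·11 = €1440.
Optimal plan:
  Supplier1->Utica: 40 batches
  Supplier2->Utica: 10 batches
  Supplier2->Reno: 75 batches
  Supplier3->Macon: 35 batches
Optimal cost = €1300.
Saving = 1440 − 1300 = €140.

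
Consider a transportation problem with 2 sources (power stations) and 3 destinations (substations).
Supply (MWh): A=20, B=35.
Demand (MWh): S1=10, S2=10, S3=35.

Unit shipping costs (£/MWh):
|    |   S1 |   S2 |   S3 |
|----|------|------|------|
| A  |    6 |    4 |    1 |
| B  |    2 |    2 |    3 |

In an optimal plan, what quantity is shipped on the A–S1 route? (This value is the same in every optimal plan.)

0

Solving gives:
  A→S3: 20 MWh
  B→S1: 10 MWh
  B→S2: 10 MWh
  B→S3: 15 MWh
Total cost = £105.
The route A→S1 is not used.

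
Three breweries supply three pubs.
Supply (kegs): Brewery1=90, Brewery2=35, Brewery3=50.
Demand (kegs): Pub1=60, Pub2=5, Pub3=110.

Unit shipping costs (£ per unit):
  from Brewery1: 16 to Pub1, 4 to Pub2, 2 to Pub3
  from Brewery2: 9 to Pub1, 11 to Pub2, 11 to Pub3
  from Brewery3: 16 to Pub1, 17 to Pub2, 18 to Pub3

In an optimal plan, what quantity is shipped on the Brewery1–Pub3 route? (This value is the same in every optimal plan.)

Solving gives:
  Brewery1→Pub3: 90 × £2 = £180
  Brewery2→Pub1: 15 × £9 = £135
  Brewery2→Pub3: 20 × £11 = £220
  Brewery3→Pub1: 45 × £16 = £720
  Brewery3→Pub2: 5 × £17 = £85
Total cost = £1340.
So Brewery1→Pub3 carries 90 kegs.

90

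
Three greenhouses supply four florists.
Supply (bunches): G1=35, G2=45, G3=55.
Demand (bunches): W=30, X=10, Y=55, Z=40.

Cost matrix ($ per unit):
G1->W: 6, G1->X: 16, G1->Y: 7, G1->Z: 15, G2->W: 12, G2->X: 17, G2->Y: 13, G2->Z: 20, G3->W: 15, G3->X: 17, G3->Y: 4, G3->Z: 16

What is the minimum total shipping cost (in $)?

A cheapest plan:
  G1–W: 30 × $6 = $180
  G1–Z: 5 × $15 = $75
  G2–X: 10 × $17 = $170
  G2–Z: 35 × $20 = $700
  G3–Y: 55 × $4 = $220
Total = 180 + 75 + 170 + 700 + 220 = $1345.
(Supply check: G1 ships 35; G2 ships 45; G3 ships 55.)

1345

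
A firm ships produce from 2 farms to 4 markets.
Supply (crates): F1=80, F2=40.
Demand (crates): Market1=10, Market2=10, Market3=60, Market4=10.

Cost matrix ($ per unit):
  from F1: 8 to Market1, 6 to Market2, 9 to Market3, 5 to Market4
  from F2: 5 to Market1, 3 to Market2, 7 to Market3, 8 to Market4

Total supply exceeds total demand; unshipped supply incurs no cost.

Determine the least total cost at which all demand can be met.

630

An optimal shipping plan:
  F1→Market3: 40 × $9 = $360
  F1→Market4: 10 × $5 = $50
  F2→Market1: 10 × $5 = $50
  F2→Market2: 10 × $3 = $30
  F2→Market3: 20 × $7 = $140
Total = 360 + 50 + 50 + 30 + 140 = $630.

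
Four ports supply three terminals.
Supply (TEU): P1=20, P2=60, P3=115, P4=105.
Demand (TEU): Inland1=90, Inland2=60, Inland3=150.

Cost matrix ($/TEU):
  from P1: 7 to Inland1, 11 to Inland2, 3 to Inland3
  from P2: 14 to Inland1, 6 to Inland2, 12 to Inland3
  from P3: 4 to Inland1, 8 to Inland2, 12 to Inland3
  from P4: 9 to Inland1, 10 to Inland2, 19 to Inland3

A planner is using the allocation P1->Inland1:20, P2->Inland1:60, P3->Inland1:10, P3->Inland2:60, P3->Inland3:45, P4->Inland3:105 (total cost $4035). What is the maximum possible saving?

1230

Current plan cost = 20·7 + 60·14 + 10·4 + 60·8 + 45·12 + 105·19 = $4035.
Optimal plan:
  P1 to Inland3: 20 × $3 = $60
  P2 to Inland3: 60 × $12 = $720
  P3 to Inland1: 45 × $4 = $180
  P3 to Inland3: 70 × $12 = $840
  P4 to Inland1: 45 × $9 = $405
  P4 to Inland2: 60 × $10 = $600
Optimal cost = $2805.
Saving = 4035 − 2805 = $1230.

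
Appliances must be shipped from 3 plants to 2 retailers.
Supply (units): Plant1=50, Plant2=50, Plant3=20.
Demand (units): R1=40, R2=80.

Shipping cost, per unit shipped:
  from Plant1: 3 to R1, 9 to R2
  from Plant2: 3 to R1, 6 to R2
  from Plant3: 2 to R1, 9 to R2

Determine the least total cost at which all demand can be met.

Optimal allocation:
  Plant1->R1: 20 units
  Plant1->R2: 30 units
  Plant2->R2: 50 units
  Plant3->R1: 20 units
Total cost = 670.

670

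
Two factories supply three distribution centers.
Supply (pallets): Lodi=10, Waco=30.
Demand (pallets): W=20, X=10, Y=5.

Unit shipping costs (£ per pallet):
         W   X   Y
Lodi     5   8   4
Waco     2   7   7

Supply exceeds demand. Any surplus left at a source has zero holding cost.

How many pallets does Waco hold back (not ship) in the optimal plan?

0

An optimal plan:
  Lodi to Y: 5 pallets
  Waco to W: 20 pallets
  Waco to X: 10 pallets
Total cost = £130.
Waco ships 30 of its 30, leaving 0.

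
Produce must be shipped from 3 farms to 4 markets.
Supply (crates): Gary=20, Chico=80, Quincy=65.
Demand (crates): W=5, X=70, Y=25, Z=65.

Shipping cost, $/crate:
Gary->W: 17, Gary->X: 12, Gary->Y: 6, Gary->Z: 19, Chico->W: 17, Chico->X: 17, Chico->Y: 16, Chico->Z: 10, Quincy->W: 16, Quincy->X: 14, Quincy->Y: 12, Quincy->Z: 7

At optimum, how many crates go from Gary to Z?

0

Solving gives:
  Gary→Y: 20 crates
  Chico→W: 5 crates
  Chico→X: 70 crates
  Chico→Z: 5 crates
  Quincy→Y: 5 crates
  Quincy→Z: 60 crates
Total cost = $1925.
The route Gary→Z is not used.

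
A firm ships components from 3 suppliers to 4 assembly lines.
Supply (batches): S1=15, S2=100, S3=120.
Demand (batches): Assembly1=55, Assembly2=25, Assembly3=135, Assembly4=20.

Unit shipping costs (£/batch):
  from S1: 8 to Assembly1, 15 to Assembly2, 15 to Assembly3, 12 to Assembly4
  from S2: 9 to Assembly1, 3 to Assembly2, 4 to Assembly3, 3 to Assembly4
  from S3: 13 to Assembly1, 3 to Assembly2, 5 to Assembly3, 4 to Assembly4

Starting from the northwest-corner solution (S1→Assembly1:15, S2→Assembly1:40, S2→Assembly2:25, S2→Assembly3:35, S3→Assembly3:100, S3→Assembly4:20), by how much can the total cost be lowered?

25

Current plan cost = 15·8 + 40·9 + 25·3 + 35·4 + 100·5 + 20·4 = £1275.
Optimal plan:
  S1–Assembly1: 15 × £8 = £120
  S2–Assembly1: 40 × £9 = £360
  S2–Assembly3: 40 × £4 = £160
  S2–Assembly4: 20 × £3 = £60
  S3–Assembly2: 25 × £3 = £75
  S3–Assembly3: 95 × £5 = £475
Optimal cost = £1250.
Saving = 1275 − 1250 = £25.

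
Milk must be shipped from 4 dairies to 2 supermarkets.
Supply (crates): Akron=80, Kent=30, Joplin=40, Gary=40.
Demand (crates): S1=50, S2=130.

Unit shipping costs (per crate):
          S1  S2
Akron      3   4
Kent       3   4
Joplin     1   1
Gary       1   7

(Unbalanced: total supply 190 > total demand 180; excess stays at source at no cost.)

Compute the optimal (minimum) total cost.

470

Optimal allocation:
  Akron->S2: 80 × 4 = 320
  Kent->S1: 10 × 3 = 30
  Kent->S2: 10 × 4 = 40
  Joplin->S2: 40 × 1 = 40
  Gary->S1: 40 × 1 = 40
Total = 320 + 30 + 40 + 40 + 40 = 470.
(Supply check: Akron ships 80; Kent ships 20; Joplin ships 40; Gary ships 40.)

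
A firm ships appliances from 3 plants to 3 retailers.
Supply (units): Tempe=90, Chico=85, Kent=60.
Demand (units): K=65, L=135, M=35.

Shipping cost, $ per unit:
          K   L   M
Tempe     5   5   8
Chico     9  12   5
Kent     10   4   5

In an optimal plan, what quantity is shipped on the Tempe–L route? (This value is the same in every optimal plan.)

75

Optimal shipments:
  Tempe→K: 15 × $5 = $75
  Tempe→L: 75 × $5 = $375
  Chico→K: 50 × $9 = $450
  Chico→M: 35 × $5 = $175
  Kent→L: 60 × $4 = $240
Total cost = $1315.
So Tempe→L carries 75 units.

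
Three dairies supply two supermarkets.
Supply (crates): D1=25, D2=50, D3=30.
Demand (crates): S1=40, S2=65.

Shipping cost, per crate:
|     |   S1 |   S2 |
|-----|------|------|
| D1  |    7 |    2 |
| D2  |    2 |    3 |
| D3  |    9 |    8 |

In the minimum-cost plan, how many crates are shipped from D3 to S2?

Solving gives:
  D1->S2: 25 × 2 = 50
  D2->S1: 40 × 2 = 80
  D2->S2: 10 × 3 = 30
  D3->S2: 30 × 8 = 240
Total cost = 400.
So D3→S2 carries 30 crates.

30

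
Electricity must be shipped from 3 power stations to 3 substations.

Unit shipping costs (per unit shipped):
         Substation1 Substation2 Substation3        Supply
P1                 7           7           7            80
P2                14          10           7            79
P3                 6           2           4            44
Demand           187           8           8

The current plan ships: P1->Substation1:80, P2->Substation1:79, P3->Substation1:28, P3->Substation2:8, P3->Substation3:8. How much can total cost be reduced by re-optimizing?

Current plan cost = 80·7 + 79·14 + 28·6 + 8·2 + 8·4 = 1882.
Optimal plan:
  P1 to Substation1: 80 × 7 = 560
  P2 to Substation1: 71 × 14 = 994
  P2 to Substation3: 8 × 7 = 56
  P3 to Substation1: 36 × 6 = 216
  P3 to Substation2: 8 × 2 = 16
Optimal cost = 1842.
Saving = 1882 − 1842 = 40.

40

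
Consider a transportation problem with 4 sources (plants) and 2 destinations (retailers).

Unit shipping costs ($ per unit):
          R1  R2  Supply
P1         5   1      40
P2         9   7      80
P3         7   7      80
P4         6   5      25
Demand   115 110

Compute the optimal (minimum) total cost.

1330

Optimal allocation:
  P1 to R2: 40 units
  P2 to R1: 10 units
  P2 to R2: 70 units
  P3 to R1: 80 units
  P4 to R1: 25 units
Total cost = $1330.
(Supply check: P1 ships 40; P2 ships 80; P3 ships 80; P4 ships 25.)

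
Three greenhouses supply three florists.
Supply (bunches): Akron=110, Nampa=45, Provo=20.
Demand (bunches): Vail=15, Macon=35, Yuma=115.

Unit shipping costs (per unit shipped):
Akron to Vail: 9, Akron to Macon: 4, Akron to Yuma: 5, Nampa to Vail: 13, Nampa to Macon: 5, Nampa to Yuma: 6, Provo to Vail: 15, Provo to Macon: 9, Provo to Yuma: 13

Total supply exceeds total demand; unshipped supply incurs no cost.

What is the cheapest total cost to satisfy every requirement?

945

Optimal allocation:
  Akron to Vail: 15 × 9 = 135
  Akron to Macon: 25 × 4 = 100
  Akron to Yuma: 70 × 5 = 350
  Nampa to Yuma: 45 × 6 = 270
  Provo to Macon: 10 × 9 = 90
Total = 135 + 100 + 350 + 270 + 90 = 945.
(Supply check: Akron ships 110; Nampa ships 45; Provo ships 10.)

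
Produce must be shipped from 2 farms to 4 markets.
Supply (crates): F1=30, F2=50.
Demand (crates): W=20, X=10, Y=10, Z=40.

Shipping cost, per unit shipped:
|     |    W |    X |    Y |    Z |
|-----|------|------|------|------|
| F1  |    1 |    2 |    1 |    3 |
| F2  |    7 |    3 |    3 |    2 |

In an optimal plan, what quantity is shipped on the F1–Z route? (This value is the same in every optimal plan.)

0

The minimum-cost plan:
  F1 to W: 20 × 1 = 20
  F1 to Y: 10 × 1 = 10
  F2 to X: 10 × 3 = 30
  F2 to Z: 40 × 2 = 80
Total cost = 140.
The route F1→Z is not used.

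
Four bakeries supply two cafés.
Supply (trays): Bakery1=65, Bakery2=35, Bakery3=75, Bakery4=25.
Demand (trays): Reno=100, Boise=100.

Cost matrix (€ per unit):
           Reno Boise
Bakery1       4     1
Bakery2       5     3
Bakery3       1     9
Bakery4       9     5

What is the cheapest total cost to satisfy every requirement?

A cheapest plan:
  Bakery1 to Boise: 65 × €1 = €65
  Bakery2 to Reno: 25 × €5 = €125
  Bakery2 to Boise: 10 × €3 = €30
  Bakery3 to Reno: 75 × €1 = €75
  Bakery4 to Boise: 25 × €5 = €125
Total = 65 + 125 + 30 + 75 + 125 = €420.

420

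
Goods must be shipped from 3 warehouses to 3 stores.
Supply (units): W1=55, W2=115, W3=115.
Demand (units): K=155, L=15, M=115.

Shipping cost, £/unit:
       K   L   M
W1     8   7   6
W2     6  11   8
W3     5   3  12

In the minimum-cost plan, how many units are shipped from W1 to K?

0

Solving gives:
  W1 to M: 55 × £6 = £330
  W2 to K: 55 × £6 = £330
  W2 to M: 60 × £8 = £480
  W3 to K: 100 × £5 = £500
  W3 to L: 15 × £3 = £45
Total cost = £1685.
The route W1→K is not used.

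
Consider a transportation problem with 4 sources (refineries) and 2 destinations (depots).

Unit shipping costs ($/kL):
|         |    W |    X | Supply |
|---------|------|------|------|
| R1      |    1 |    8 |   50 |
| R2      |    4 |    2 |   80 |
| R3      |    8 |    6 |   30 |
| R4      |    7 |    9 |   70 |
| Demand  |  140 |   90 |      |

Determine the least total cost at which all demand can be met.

An optimal shipping plan:
  R1->W: 50 × $1 = $50
  R2->W: 20 × $4 = $80
  R2->X: 60 × $2 = $120
  R3->X: 30 × $6 = $180
  R4->W: 70 × $7 = $490
Total = 50 + 80 + 120 + 180 + 490 = $920.
(Supply check: R1 ships 50; R2 ships 80; R3 ships 30; R4 ships 70.)

920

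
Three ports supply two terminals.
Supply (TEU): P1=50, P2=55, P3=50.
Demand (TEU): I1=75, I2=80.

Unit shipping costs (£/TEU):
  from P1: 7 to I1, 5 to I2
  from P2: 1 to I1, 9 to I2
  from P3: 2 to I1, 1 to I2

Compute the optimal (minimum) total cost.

375

One minimum-cost allocation:
  P1–I2: 50 × £5 = £250
  P2–I1: 55 × £1 = £55
  P3–I1: 20 × £2 = £40
  P3–I2: 30 × £1 = £30
Total = 250 + 55 + 40 + 30 = £375.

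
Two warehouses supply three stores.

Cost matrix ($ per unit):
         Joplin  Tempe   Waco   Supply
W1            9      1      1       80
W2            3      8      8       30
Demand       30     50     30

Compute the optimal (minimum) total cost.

170

An optimal shipping plan:
  W1 to Tempe: 50 × $1 = $50
  W1 to Waco: 30 × $1 = $30
  W2 to Joplin: 30 × $3 = $90
Total = 50 + 30 + 90 = $170.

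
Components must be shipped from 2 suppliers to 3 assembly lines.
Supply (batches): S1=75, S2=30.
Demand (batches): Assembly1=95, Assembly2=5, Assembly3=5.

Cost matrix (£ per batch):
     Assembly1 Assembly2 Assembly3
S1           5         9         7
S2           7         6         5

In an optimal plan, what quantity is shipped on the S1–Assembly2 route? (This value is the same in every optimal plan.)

Optimal shipments:
  S1→Assembly1: 75 × £5 = £375
  S2→Assembly1: 20 × £7 = £140
  S2→Assembly2: 5 × £6 = £30
  S2→Assembly3: 5 × £5 = £25
Total cost = £570.
The route S1→Assembly2 is not used.

0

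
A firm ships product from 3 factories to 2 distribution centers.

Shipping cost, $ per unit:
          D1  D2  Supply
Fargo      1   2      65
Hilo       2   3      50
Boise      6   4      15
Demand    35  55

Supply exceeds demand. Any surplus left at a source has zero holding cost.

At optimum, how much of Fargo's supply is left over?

0

An optimal plan:
  Fargo→D1: 10 × $1 = $10
  Fargo→D2: 55 × $2 = $110
  Hilo→D1: 25 × $2 = $50
Total cost = $170.
Fargo ships 65 of its 65, leaving 0.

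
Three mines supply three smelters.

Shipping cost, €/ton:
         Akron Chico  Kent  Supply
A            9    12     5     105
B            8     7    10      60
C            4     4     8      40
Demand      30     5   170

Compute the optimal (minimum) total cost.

1305

One minimum-cost allocation:
  A to Kent: 105 tons
  B to Kent: 60 tons
  C to Akron: 30 tons
  C to Chico: 5 tons
  C to Kent: 5 tons
Total cost = €1305.
(Supply check: A ships 105; B ships 60; C ships 40.)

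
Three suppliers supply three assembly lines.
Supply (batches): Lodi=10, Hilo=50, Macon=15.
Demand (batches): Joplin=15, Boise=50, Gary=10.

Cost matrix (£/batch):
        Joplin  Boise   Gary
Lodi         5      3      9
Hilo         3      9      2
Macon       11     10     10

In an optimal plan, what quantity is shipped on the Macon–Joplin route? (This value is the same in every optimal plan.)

Optimal shipments:
  Lodi–Boise: 10 × £3 = £30
  Hilo–Joplin: 15 × £3 = £45
  Hilo–Boise: 25 × £9 = £225
  Hilo–Gary: 10 × £2 = £20
  Macon–Boise: 15 × £10 = £150
Total cost = £470.
The route Macon→Joplin is not used.

0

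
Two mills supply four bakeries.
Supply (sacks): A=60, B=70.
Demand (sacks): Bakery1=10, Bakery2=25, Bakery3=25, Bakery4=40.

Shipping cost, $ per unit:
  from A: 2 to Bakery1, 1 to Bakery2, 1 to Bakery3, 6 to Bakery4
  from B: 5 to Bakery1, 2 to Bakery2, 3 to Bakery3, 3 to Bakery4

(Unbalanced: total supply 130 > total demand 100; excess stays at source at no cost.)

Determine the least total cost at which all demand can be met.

190

A cheapest plan:
  A->Bakery1: 10 sacks
  A->Bakery2: 25 sacks
  A->Bakery3: 25 sacks
  B->Bakery4: 40 sacks
Total cost = $190.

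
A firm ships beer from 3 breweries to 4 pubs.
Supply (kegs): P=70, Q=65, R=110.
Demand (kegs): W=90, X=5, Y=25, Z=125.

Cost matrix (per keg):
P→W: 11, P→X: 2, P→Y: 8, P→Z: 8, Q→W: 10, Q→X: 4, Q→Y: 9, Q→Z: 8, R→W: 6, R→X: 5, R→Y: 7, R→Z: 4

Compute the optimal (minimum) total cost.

Optimal allocation:
  P to X: 5 × 2 = 10
  P to Y: 25 × 8 = 200
  P to Z: 40 × 8 = 320
  Q to W: 65 × 10 = 650
  R to W: 25 × 6 = 150
  R to Z: 85 × 4 = 340
Total = 10 + 200 + 320 + 650 + 150 + 340 = 1670.

1670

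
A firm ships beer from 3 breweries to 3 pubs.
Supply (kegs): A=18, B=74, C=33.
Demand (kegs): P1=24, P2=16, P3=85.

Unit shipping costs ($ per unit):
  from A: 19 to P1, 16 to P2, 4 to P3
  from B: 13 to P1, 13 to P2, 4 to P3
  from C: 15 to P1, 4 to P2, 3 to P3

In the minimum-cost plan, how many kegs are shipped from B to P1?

24

Solving gives:
  A->P3: 18 kegs
  B->P1: 24 kegs
  B->P3: 50 kegs
  C->P2: 16 kegs
  C->P3: 17 kegs
Total cost = $699.
So B→P1 carries 24 kegs.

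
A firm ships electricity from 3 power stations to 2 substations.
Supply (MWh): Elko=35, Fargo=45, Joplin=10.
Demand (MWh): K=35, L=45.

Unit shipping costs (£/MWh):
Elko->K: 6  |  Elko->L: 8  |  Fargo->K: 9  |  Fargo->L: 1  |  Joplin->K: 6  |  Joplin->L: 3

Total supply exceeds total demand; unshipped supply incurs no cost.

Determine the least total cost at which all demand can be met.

A cheapest plan:
  Elko to K: 25 × £6 = £150
  Fargo to L: 45 × £1 = £45
  Joplin to K: 10 × £6 = £60
Total = 150 + 45 + 60 = £255.
(Supply check: Elko ships 25; Fargo ships 45; Joplin ships 10.)

255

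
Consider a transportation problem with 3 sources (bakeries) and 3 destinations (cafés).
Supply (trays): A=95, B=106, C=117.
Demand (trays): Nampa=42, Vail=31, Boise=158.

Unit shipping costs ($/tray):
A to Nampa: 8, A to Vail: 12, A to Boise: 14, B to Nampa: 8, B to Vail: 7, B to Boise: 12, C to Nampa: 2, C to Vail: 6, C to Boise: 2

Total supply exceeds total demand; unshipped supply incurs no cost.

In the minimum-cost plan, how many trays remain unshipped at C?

0

An optimal plan:
  A to Nampa: 8 trays
  B to Nampa: 34 trays
  B to Vail: 31 trays
  B to Boise: 41 trays
  C to Boise: 117 trays
Total cost = $1279.
C ships 117 of its 117, leaving 0.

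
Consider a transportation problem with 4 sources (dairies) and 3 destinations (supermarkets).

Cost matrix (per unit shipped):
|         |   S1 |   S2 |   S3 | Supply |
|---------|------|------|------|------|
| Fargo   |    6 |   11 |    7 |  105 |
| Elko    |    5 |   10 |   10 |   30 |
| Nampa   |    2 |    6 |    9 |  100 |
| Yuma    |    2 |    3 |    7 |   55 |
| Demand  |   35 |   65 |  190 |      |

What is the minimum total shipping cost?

A cheapest plan:
  Fargo to S3: 105 × 7 = 735
  Elko to S3: 30 × 10 = 300
  Nampa to S1: 35 × 2 = 70
  Nampa to S2: 10 × 6 = 60
  Nampa to S3: 55 × 9 = 495
  Yuma to S2: 55 × 3 = 165
Total = 735 + 300 + 70 + 60 + 495 + 165 = 1825.
(Supply check: Fargo ships 105; Elko ships 30; Nampa ships 100; Yuma ships 55.)

1825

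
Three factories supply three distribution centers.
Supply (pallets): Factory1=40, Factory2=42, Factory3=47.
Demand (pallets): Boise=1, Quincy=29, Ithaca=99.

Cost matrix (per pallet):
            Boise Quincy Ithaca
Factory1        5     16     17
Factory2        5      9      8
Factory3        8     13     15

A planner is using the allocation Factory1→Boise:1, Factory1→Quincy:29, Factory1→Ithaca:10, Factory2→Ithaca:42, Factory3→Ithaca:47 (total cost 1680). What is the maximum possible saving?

29

Current plan cost = 1·5 + 29·16 + 10·17 + 42·8 + 47·15 = 1680.
Optimal plan:
  Factory1->Boise: 1 pallets
  Factory1->Ithaca: 39 pallets
  Factory2->Ithaca: 42 pallets
  Factory3->Quincy: 29 pallets
  Factory3->Ithaca: 18 pallets
Optimal cost = 1651.
Saving = 1680 − 1651 = 29.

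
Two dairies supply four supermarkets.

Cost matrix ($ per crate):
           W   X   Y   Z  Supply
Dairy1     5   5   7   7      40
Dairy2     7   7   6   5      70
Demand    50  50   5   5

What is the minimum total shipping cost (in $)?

A cheapest plan:
  Dairy1→W: 40 × $5 = $200
  Dairy2→W: 10 × $7 = $70
  Dairy2→X: 50 × $7 = $350
  Dairy2→Y: 5 × $6 = $30
  Dairy2→Z: 5 × $5 = $25
Total = 200 + 70 + 350 + 30 + 25 = $675.
(Supply check: Dairy1 ships 40; Dairy2 ships 70.)

675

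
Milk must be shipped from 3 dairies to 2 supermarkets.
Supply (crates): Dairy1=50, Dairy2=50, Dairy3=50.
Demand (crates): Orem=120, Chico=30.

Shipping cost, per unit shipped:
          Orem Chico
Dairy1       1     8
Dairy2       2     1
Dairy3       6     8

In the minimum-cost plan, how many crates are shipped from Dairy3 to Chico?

Solving gives:
  Dairy1->Orem: 50 × 1 = 50
  Dairy2->Orem: 20 × 2 = 40
  Dairy2->Chico: 30 × 1 = 30
  Dairy3->Orem: 50 × 6 = 300
Total cost = 420.
The route Dairy3→Chico is not used.

0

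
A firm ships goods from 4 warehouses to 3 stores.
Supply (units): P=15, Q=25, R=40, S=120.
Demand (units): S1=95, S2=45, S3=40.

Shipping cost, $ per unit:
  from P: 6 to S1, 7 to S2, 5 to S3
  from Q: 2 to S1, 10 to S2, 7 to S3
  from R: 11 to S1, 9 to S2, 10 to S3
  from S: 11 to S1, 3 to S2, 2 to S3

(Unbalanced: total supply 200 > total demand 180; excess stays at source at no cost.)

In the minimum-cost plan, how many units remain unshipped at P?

0

Minimum-cost shipments:
  P→S1: 15 units
  Q→S1: 25 units
  R→S1: 40 units
  S→S1: 15 units
  S→S2: 45 units
  S→S3: 40 units
Total cost = $960.
P ships 15 of its 15, leaving 0.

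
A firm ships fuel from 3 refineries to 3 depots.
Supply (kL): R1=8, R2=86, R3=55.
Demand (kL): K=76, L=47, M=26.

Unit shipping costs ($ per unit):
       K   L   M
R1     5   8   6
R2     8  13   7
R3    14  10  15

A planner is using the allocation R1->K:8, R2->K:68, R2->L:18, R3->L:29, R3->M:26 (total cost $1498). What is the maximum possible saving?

Current plan cost = 8·5 + 68·8 + 18·13 + 29·10 + 26·15 = $1498.
Optimal plan:
  R1–K: 8 kL
  R2–K: 60 kL
  R2–M: 26 kL
  R3–K: 8 kL
  R3–L: 47 kL
Optimal cost = $1284.
Saving = 1498 − 1284 = $214.

214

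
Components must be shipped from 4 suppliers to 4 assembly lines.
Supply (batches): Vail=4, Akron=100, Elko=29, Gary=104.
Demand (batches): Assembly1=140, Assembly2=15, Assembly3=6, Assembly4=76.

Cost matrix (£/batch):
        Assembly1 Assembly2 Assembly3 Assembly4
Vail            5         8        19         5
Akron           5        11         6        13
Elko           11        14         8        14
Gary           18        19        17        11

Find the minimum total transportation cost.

2176

One minimum-cost allocation:
  Vail to Assembly1: 4 batches
  Akron to Assembly1: 100 batches
  Elko to Assembly1: 23 batches
  Elko to Assembly3: 6 batches
  Gary to Assembly1: 13 batches
  Gary to Assembly2: 15 batches
  Gary to Assembly4: 76 batches
Total cost = £2176.
(Supply check: Vail ships 4; Akron ships 100; Elko ships 29; Gary ships 104.)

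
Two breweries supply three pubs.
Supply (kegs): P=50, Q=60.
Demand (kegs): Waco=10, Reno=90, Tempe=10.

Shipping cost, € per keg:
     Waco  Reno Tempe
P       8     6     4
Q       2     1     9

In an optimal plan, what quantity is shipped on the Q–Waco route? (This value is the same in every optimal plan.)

Optimal shipments:
  P->Reno: 40 × €6 = €240
  P->Tempe: 10 × €4 = €40
  Q->Waco: 10 × €2 = €20
  Q->Reno: 50 × €1 = €50
Total cost = €350.
So Q→Waco carries 10 kegs.

10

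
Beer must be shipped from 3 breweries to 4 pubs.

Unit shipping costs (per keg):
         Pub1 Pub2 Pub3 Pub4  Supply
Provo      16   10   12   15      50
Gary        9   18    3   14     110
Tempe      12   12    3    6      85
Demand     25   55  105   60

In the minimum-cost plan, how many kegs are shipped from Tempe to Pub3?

20

Solving gives:
  Provo–Pub2: 50 × 10 = 500
  Gary–Pub1: 25 × 9 = 225
  Gary–Pub3: 85 × 3 = 255
  Tempe–Pub2: 5 × 12 = 60
  Tempe–Pub3: 20 × 3 = 60
  Tempe–Pub4: 60 × 6 = 360
Total cost = 1460.
So Tempe→Pub3 carries 20 kegs.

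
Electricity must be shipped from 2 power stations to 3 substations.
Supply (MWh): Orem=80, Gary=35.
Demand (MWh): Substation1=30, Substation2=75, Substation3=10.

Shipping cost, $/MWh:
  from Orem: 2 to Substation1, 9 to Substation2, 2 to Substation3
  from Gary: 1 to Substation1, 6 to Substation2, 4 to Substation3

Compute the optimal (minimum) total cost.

650

A cheapest plan:
  Orem→Substation1: 30 × $2 = $60
  Orem→Substation2: 40 × $9 = $360
  Orem→Substation3: 10 × $2 = $20
  Gary→Substation2: 35 × $6 = $210
Total = 60 + 360 + 20 + 210 = $650.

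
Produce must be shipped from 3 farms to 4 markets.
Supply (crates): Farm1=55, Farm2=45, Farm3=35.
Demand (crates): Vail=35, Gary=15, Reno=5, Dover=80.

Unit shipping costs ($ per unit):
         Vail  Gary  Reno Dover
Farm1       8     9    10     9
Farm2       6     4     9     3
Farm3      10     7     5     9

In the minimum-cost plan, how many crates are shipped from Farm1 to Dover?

20

The minimum-cost plan:
  Farm1→Vail: 35 × $8 = $280
  Farm1→Dover: 20 × $9 = $180
  Farm2→Dover: 45 × $3 = $135
  Farm3→Gary: 15 × $7 = $105
  Farm3→Reno: 5 × $5 = $25
  Farm3→Dover: 15 × $9 = $135
Total cost = $860.
So Farm1→Dover carries 20 crates.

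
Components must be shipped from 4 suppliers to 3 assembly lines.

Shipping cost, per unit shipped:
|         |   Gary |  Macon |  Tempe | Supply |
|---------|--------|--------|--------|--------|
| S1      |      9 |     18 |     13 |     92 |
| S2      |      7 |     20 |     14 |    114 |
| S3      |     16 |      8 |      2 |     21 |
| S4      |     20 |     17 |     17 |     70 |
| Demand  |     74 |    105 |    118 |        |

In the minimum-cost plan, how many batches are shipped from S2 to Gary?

74

The minimum-cost plan:
  S1 to Macon: 35 × 18 = 630
  S1 to Tempe: 57 × 13 = 741
  S2 to Gary: 74 × 7 = 518
  S2 to Tempe: 40 × 14 = 560
  S3 to Tempe: 21 × 2 = 42
  S4 to Macon: 70 × 17 = 1190
Total cost = 3681.
So S2→Gary carries 74 batches.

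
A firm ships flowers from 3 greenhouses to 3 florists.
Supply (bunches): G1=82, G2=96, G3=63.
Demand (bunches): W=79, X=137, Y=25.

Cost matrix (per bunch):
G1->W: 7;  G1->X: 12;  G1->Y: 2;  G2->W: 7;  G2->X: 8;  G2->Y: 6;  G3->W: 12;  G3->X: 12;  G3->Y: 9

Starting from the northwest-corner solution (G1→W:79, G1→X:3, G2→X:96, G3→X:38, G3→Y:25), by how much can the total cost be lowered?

87

Current plan cost = 79·7 + 3·12 + 96·8 + 38·12 + 25·9 = 2038.
Optimal plan:
  G1->W: 57 × 7 = 399
  G1->Y: 25 × 2 = 50
  G2->W: 22 × 7 = 154
  G2->X: 74 × 8 = 592
  G3->X: 63 × 12 = 756
Optimal cost = 1951.
Saving = 2038 − 1951 = 87.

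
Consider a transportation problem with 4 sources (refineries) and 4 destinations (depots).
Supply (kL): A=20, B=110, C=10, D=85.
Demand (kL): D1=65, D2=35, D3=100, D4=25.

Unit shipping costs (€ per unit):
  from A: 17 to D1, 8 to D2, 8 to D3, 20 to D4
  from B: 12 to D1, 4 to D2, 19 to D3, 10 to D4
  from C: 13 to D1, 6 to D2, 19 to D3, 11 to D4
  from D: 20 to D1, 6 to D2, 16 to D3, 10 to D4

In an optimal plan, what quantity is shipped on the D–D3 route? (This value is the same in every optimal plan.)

The minimum-cost plan:
  A to D3: 20 kL
  B to D1: 55 kL
  B to D2: 35 kL
  B to D4: 20 kL
  C to D1: 10 kL
  D to D3: 80 kL
  D to D4: 5 kL
Total cost = €2620.
So D→D3 carries 80 kL.

80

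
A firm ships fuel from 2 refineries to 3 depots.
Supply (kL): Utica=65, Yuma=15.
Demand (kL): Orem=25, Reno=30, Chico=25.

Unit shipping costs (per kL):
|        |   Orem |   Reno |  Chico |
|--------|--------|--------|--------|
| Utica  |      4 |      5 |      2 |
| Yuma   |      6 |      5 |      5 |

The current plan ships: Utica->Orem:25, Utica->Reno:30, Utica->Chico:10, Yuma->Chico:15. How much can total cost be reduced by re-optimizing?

Current plan cost = 25·4 + 30·5 + 10·2 + 15·5 = 345.
Optimal plan:
  Utica->Orem: 25 × 4 = 100
  Utica->Reno: 15 × 5 = 75
  Utica->Chico: 25 × 2 = 50
  Yuma->Reno: 15 × 5 = 75
Optimal cost = 300.
Saving = 345 − 300 = 45.

45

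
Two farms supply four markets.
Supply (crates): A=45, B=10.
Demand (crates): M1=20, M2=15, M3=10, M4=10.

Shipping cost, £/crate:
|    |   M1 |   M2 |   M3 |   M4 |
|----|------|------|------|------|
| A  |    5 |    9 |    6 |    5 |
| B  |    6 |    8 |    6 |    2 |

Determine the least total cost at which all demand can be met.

Optimal allocation:
  A to M1: 20 × £5 = £100
  A to M2: 15 × £9 = £135
  A to M3: 10 × £6 = £60
  B to M4: 10 × £2 = £20
Total = 100 + 135 + 60 + 20 = £315.
(Supply check: A ships 45; B ships 10.)

315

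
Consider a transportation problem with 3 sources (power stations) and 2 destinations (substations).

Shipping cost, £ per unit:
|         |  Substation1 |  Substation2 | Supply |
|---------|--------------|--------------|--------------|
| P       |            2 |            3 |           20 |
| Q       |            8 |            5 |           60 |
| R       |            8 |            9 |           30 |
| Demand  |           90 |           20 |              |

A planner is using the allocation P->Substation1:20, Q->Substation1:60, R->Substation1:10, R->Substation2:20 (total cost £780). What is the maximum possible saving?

80

Current plan cost = 20·2 + 60·8 + 10·8 + 20·9 = £780.
Optimal plan:
  P→Substation1: 20 MWh
  Q→Substation1: 40 MWh
  Q→Substation2: 20 MWh
  R→Substation1: 30 MWh
Optimal cost = £700.
Saving = 780 − 700 = £80.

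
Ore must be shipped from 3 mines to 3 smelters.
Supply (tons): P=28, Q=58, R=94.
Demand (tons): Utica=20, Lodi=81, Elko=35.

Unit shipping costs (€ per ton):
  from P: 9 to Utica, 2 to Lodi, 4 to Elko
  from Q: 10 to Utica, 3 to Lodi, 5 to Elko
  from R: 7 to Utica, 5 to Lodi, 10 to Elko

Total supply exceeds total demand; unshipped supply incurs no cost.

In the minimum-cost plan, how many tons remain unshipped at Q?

0

Minimum-cost shipments:
  P to Lodi: 28 tons
  Q to Lodi: 23 tons
  Q to Elko: 35 tons
  R to Utica: 20 tons
  R to Lodi: 30 tons
Total cost = €590.
Q ships 58 of its 58, leaving 0.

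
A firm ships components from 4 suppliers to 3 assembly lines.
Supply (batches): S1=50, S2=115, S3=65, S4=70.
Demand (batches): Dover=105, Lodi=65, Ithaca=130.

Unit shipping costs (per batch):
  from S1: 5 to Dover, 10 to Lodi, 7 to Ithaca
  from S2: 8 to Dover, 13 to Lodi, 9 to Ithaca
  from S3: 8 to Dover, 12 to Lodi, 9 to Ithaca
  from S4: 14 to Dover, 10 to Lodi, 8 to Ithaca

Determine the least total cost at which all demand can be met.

2505

Optimal allocation:
  S1 to Dover: 50 × 5 = 250
  S2 to Ithaca: 115 × 9 = 1035
  S3 to Dover: 55 × 8 = 440
  S3 to Ithaca: 10 × 9 = 90
  S4 to Lodi: 65 × 10 = 650
  S4 to Ithaca: 5 × 8 = 40
Total = 250 + 1035 + 440 + 90 + 650 + 40 = 2505.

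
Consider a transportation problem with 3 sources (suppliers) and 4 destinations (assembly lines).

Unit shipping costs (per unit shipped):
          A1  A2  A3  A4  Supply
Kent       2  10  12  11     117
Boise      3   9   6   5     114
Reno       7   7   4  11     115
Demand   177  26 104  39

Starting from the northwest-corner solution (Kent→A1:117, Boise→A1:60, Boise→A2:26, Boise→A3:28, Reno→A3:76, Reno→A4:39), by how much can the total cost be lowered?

Current plan cost = 117·2 + 60·3 + 26·9 + 28·6 + 76·4 + 39·11 = 1549.
Optimal plan:
  Kent→A1: 117 × 2 = 234
  Boise→A1: 60 × 3 = 180
  Boise→A2: 15 × 9 = 135
  Boise→A4: 39 × 5 = 195
  Reno→A2: 11 × 7 = 77
  Reno→A3: 104 × 4 = 416
Optimal cost = 1237.
Saving = 1549 − 1237 = 312.

312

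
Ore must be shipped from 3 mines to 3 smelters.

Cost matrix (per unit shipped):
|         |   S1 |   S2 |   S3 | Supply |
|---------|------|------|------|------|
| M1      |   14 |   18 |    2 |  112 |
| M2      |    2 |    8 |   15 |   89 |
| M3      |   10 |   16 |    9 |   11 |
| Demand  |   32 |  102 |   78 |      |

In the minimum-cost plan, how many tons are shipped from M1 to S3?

78

Solving gives:
  M1 to S2: 34 × 18 = 612
  M1 to S3: 78 × 2 = 156
  M2 to S1: 21 × 2 = 42
  M2 to S2: 68 × 8 = 544
  M3 to S1: 11 × 10 = 110
Total cost = 1464.
So M1→S3 carries 78 tons.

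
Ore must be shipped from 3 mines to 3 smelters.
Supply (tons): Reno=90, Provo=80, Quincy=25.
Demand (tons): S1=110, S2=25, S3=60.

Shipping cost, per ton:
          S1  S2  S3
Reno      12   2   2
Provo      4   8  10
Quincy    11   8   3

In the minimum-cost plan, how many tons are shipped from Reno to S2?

25

The minimum-cost plan:
  Reno→S1: 5 × 12 = 60
  Reno→S2: 25 × 2 = 50
  Reno→S3: 60 × 2 = 120
  Provo→S1: 80 × 4 = 320
  Quincy→S1: 25 × 11 = 275
Total cost = 825.
So Reno→S2 carries 25 tons.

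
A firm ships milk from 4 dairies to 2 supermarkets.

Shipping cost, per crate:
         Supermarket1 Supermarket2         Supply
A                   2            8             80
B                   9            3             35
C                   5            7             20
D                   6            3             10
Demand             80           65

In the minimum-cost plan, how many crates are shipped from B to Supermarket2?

The minimum-cost plan:
  A to Supermarket1: 80 crates
  B to Supermarket2: 35 crates
  C to Supermarket2: 20 crates
  D to Supermarket2: 10 crates
Total cost = 435.
So B→Supermarket2 carries 35 crates.

35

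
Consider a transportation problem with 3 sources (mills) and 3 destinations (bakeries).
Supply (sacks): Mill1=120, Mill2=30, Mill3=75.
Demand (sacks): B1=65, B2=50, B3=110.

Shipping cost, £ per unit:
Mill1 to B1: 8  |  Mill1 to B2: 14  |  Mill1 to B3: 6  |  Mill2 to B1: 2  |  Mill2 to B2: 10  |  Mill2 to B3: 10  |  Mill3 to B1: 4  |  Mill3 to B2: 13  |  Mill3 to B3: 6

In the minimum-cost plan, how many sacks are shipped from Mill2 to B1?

0

The minimum-cost plan:
  Mill1 to B2: 10 × £14 = £140
  Mill1 to B3: 110 × £6 = £660
  Mill2 to B2: 30 × £10 = £300
  Mill3 to B1: 65 × £4 = £260
  Mill3 to B2: 10 × £13 = £130
Total cost = £1490.
The route Mill2→B1 is not used.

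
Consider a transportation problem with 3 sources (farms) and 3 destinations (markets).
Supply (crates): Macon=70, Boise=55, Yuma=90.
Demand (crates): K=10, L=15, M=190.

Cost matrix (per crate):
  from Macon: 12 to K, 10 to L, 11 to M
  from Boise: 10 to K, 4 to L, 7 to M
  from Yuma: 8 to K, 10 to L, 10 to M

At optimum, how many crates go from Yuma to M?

Optimal shipments:
  Macon to M: 70 × 11 = 770
  Boise to L: 15 × 4 = 60
  Boise to M: 40 × 7 = 280
  Yuma to K: 10 × 8 = 80
  Yuma to M: 80 × 10 = 800
Total cost = 1990.
So Yuma→M carries 80 crates.

80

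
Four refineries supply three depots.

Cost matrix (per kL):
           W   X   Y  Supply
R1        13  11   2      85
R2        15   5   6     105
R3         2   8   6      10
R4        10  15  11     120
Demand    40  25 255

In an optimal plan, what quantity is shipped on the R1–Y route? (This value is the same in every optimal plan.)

85

Solving gives:
  R1 to Y: 85 × 2 = 170
  R2 to X: 25 × 5 = 125
  R2 to Y: 80 × 6 = 480
  R3 to W: 10 × 2 = 20
  R4 to W: 30 × 10 = 300
  R4 to Y: 90 × 11 = 990
Total cost = 2085.
So R1→Y carries 85 kL.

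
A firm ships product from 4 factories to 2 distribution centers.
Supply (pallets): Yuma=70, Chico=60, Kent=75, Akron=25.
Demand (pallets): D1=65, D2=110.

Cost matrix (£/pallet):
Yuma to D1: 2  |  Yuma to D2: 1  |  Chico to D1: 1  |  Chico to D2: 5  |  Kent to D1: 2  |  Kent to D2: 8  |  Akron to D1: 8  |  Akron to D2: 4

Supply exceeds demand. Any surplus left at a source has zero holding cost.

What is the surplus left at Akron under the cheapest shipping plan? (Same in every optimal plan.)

0

An optimal plan:
  Yuma→D2: 70 × £1 = £70
  Chico→D1: 45 × £1 = £45
  Chico→D2: 15 × £5 = £75
  Kent→D1: 20 × £2 = £40
  Akron→D2: 25 × £4 = £100
Total cost = £330.
Akron ships 25 of its 25, leaving 0.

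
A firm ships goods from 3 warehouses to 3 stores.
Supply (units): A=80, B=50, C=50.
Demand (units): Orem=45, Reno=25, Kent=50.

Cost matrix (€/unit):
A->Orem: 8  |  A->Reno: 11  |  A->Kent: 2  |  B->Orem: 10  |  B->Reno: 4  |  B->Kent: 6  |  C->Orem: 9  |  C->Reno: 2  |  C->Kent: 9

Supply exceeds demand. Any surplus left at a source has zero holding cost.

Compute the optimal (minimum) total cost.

525

Optimal allocation:
  A to Orem: 30 × €8 = €240
  A to Kent: 50 × €2 = €100
  C to Orem: 15 × €9 = €135
  C to Reno: 25 × €2 = €50
Total = 240 + 100 + 135 + 50 = €525.
(Supply check: A ships 80; B ships 0; C ships 40.)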